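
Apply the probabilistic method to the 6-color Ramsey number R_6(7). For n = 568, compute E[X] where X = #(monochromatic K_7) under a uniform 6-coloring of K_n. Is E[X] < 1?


E[X] = C(568, 7) · 6^{1 − 21} = 3646611956239704 · 6^{−20} = 3646611956239704/3656158440062976.
As a reduced fraction: E[X] = 16882462760369/16926659444736 ≈ 0.99739.
Is E[X] < 1? YES.
Since E[X] < 1, there exists a 6-coloring of K_{568} with no monochromatic K_7; hence R_6(7) > 568.

E[X] = 16882462760369/16926659444736 ≈ 0.99739; E[X] < 1, so R_6(7) > 568.


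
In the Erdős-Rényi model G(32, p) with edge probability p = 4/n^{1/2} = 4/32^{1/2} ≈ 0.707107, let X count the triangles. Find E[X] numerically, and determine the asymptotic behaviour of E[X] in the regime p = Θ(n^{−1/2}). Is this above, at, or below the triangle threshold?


Number of potential triangles: C(32, 3) = 4960.
Each occurs with probability p³ ≈ (0.707107)³ ≈ 3.53553391e-01.
By linearity: E[X] = C(32, 3)·p³ ≈ 4960 · 3.53553391e-01 ≈ 1753.624817.
Since α = 1/2 < 1, p = c/n^{1/2} ≫ 1/n is above the triangle threshold p ~ 1/n. Asymptotically E[X] ~ (c³/6)·n^{3(1−α)} = (4³/6)·n^{1.5} → ∞; triangles are abundant w.h.p.

E[X] ≈ 1753.624817; in regime p = Θ(1/n^{1/2}) E[X] diverges (above the triangle threshold p ~ 1/n).


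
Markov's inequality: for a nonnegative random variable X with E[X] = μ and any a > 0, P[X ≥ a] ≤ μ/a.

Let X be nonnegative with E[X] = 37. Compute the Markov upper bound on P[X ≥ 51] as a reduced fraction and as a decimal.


μ = E[X] = 37, a = 51.
Markov: P[X ≥ 51] ≤ μ/a = (37)/51 = 37/51.
Numerically: ≈ 0.725.
(Since a = 51 > μ = 37.000, the bound 37/51 is < 1 and informative.)

P[X ≥ 51] ≤ 37/51 ≈ 0.725.


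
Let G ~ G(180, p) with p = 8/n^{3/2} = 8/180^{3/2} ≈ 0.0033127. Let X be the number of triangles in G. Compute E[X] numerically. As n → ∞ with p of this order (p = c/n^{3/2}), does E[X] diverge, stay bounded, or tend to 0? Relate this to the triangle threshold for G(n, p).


Number of potential triangles: C(180, 3) = 955860.
Each occurs with probability p³ ≈ (0.0033127)³ ≈ 3.6353287e-08.
By linearity: E[X] = C(180, 3)·p³ ≈ 955860 · 3.6353287e-08 ≈ 0.03475.
Since α = 3/2 > 1, p = c/n^{3/2} = o(1/n) is below the triangle threshold p ~ 1/n. Asymptotically E[X] ~ (c³/6)·n^{3(1−α)} = (8³/6)·n^{-1.5} → 0, so by Markov's inequality G has no triangles w.h.p.

E[X] ≈ 0.03475; in regime p = Θ(1/n^{3/2}) E[X] tends to 0 (below the triangle threshold p ~ 1/n).


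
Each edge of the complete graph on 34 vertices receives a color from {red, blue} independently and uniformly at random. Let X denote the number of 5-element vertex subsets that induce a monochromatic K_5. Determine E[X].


Let X = Σ_S X_S over the C(34, 5) = 278256 subsets S of size 5, where X_S = 1 if the K_5 on S is monochromatic.
For a fixed S, the K_5 on S has C(5, 2) = 10 edges. P[all 10 edges red] = (1/2)^10, and likewise for blue, so P[monochromatic] = 2·(1/2)^10 = 2^{1 − 10} = 1/512.
Summing: E[X] = C(34, 5) · 2^{1 − 10} = 278256 · 1/512 = 17391/32.
Numerically: E[X] ≈ 543.46875.

E[X] = C(34,5)·2^(1−C(5,2)) = 17391/32 ≈ 543.46875.


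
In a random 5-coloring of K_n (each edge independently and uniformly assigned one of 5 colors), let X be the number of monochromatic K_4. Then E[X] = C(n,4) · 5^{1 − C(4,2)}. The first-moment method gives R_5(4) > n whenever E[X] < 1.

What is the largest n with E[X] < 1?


We need C(n, 4) · 5^{1 − 6} < 1, i.e. C(n, 4) < 5^{6 − 1} = 3125.
Check values of n near the boundary:
  n = 16: C(16, 4) = 1820; 1820 < 3125? YES
  n = 17: C(17, 4) = 2380; 2380 < 3125? YES
  n = 18: C(18, 4) = 3060; 3060 < 3125? YES
  n = 19: C(19, 4) = 3876; 3876 < 3125? NO
  n = 20: C(20, 4) = 4845; 4845 < 3125? NO
The largest n with C(n, 4) < 3125 is n = 18 (where E[X] = 612/625 ≈ 0.9792). Hence R_5(4) > 18, i.e. R_5(4) ≥ 19.

Largest n = 18; hence R_5(4) > 18.


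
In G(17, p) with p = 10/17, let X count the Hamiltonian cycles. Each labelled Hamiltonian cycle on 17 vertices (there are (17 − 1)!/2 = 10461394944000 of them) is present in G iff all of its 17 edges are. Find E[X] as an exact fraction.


K_17 has (17 − 1)!/2 = 10461394944000 labelled Hamiltonian cycles.
For each such Hamiltonian cycle H, let X_H = 1 if all 17 edges of H are present in G. Then P[X_H = 1] = p^{17} = (10/17)^{17} = 100000000000000000/827240261886336764177.
Summing the indicators: E[X] = Σ_H E[X_H] = 10461394944000 · p^{17} = 10461394944000 · 100000000000000000/827240261886336764177 = 1046139494400000000000000000000/827240261886336764177.
Numerically: E[X] ≈ 1.26e+09.

E[X] = 10461394944000 · (10/17)^{17} = 1046139494400000000000000000000/827240261886336764177 ≈ 1.26e+09.


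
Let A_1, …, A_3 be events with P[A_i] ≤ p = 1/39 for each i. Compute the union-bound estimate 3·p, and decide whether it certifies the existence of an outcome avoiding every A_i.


Union bound: P[∪_{i=1}^{3} A_i] ≤ Σ_i P[A_i] ≤ 3·p = 3·(1/39) = 1/13.
Numerically: 1/13 ≈ 0.07692.
Is 1/13 < 1? YES.
Since P[∪ A_i] ≤ 1/13 < 1, the complement has P[∩ A_i^c] ≥ 1 − 1/13 = 12/13 > 0, so some outcome avoids every A_i.

3·p = 1/13 ≈ 0.07692; existence CERTIFIED by the union bound.


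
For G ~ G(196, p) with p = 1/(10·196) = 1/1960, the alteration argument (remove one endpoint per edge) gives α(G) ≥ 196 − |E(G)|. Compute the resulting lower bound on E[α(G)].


E[|E(G)|] = C(196, 2)·p = 19110 · (1/1960) = 39/4.
E[α(G)] ≥ n − E[|E(G)|] = 196 − 39/4 = 745/4.
Numerically: ≈ 186.250.
(This is only a lower bound; the true E[α(G)] may be larger.)

E[α(G)] ≥ 745/4 ≈ 186.250.


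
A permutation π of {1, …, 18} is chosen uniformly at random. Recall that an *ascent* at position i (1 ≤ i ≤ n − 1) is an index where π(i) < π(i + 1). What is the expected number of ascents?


Write X = Σ X_I over i = 1, …, 17, with X_I the indicator of one ascent.
There are 17 indicators.
For each fixed i, the pair (π(i), π(i+1)) is a uniformly random ordered pair of distinct values from {1, …, 18}; by symmetry P[π(i) < π(i+1)] = 1/2.
By linearity: E[X] = 17 · (1/2) = (18 − 1) · (1/2) = 17/2 ≈ 8.500000.

E[X] = 17/2 = 8.500000.


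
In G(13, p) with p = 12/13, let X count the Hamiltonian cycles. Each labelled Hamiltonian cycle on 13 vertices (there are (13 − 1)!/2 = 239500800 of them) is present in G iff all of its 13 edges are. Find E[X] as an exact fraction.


K_13 has (13 − 1)!/2 = 239500800 labelled Hamiltonian cycles.
For each such Hamiltonian cycle H, let X_H = 1 if all 13 edges of H are present in G. Then P[X_H = 1] = p^{13} = (12/13)^{13} = 106993205379072/302875106592253.
By linearity of expectation: E[X] = Σ_H E[X_H] = 239500800 · p^{13} = 239500800 · 106993205379072/302875106592253 = 25624958282852047257600/302875106592253.
Numerically: E[X] ≈ 8.461e+07.

E[X] = 239500800 · (12/13)^{13} = 25624958282852047257600/302875106592253 ≈ 8.461e+07.


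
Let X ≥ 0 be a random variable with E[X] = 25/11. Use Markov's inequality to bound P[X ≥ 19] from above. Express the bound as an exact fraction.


μ = E[X] = 25/11, a = 19.
Markov: P[X ≥ 19] ≤ μ/a = (25/11)/19 = 25/209.
Numerically: ≈ 0.120.
(Since a = 19 > μ = 2.273, the bound 25/209 is < 1 and informative.)

P[X ≥ 19] ≤ 25/209 ≈ 0.120.


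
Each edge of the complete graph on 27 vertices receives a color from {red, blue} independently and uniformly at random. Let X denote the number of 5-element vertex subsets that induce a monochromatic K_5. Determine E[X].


Let X = Σ_S X_S over the C(27, 5) = 80730 subsets S of size 5, where X_S = 1 if the K_5 on S is monochromatic.
For a fixed S, the K_5 on S has C(5, 2) = 10 edges. P[all 10 edges red] = (1/2)^10, and likewise for blue, so P[monochromatic] = 2·(1/2)^10 = 2^{1 − 10} = 1/512.
Summing: E[X] = C(27, 5) · 2^{1 − 10} = 80730 · 1/512 = 40365/256.
Numerically: E[X] ≈ 157.67578.

E[X] = C(27,5)·2^(1−C(5,2)) = 40365/256 ≈ 157.67578.


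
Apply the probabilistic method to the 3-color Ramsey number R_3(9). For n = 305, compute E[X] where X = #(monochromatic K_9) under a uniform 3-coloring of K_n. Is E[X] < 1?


E[X] = C(305, 9) · 3^{1 − 36} = 55871664980896050 · 3^{−35} = 55871664980896050/50031545098999707.
As a reduced fraction: E[X] = 18623888326965350/16677181699666569 ≈ 1.1167.
Is E[X] < 1? NO.
Since E[X] ≥ 1, the first-moment bound is inconclusive at n = 305; it does NOT by itself certify R_3(9) > 305.

E[X] = 18623888326965350/16677181699666569 ≈ 1.1167; E[X] ≥ 1; first-moment method inconclusive here.


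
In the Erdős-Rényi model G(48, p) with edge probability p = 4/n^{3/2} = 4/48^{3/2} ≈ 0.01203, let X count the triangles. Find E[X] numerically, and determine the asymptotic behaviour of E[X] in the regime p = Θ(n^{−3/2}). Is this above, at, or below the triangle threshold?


Number of potential triangles: C(48, 3) = 17296.
Each occurs with probability p³ ≈ (0.01203)³ ≈ 1.740181e-06.
By linearity: E[X] = C(48, 3)·p³ ≈ 17296 · 1.740181e-06 ≈ 0.0301.
Since α = 3/2 > 1, p = c/n^{3/2} = o(1/n) is below the triangle threshold p ~ 1/n. Asymptotically E[X] ~ (c³/6)·n^{3(1−α)} = (4³/6)·n^{-1.5} → 0, so by Markov's inequality G has no triangles w.h.p.

E[X] ≈ 0.0301; in regime p = Θ(1/n^{3/2}) E[X] tends to 0 (below the triangle threshold p ~ 1/n).


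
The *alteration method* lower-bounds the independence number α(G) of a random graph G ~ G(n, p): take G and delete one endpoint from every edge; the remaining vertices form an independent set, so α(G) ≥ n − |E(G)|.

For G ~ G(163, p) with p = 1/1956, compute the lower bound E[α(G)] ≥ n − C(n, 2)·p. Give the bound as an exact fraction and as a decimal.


E[|E(G)|] = C(163, 2)·p = 13203 · (1/1956) = 27/4.
E[α(G)] ≥ n − E[|E(G)|] = 163 − 27/4 = 625/4.
Numerically: ≈ 156.2500.
(This is only a lower bound; the true E[α(G)] may be larger.)

E[α(G)] ≥ 625/4 ≈ 156.2500.


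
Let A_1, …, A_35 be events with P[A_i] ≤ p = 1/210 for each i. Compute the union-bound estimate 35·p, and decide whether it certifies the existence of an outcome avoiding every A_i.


Union bound: P[∪_{i=1}^{35} A_i] ≤ Σ_i P[A_i] ≤ 35·p = 35·(1/210) = 1/6.
Numerically: 1/6 ≈ 0.167.
Is 1/6 < 1? YES.
Since P[∪ A_i] ≤ 1/6 < 1, the complement has P[∩ A_i^c] ≥ 1 − 1/6 = 5/6 > 0, so some outcome avoids every A_i.

35·p = 1/6 ≈ 0.167; existence CERTIFIED by the union bound.


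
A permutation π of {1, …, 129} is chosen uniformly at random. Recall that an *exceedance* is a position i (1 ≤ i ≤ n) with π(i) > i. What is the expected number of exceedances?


Write X = Σ_{i=1}^{129} X_i, where X_i = 1_{π(i) > i}.
For each fixed i, π(i) is uniform over {1, …, 129} (marginal of a uniform permutation), so P[π(i) > i] = (n − i)/n. Summing: Σ_{i=1}^{129} (n − i)/n = (0 + 1 + … + 128)/129 = 129(129 − 1)/(2·129) = (129 − 1)/2.
Hence E[X] = Σ_{i=1}^{129} (129 − i)/129 = 64 ≈ 64.000.

E[X] = 64 = 64.000.


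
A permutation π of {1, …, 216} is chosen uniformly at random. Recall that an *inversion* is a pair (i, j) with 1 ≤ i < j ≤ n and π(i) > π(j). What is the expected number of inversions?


Write X = Σ X_I over the C(216, 2) = 23220 pairs i < j, with X_I the indicator of one inversion.
There are 23220 indicators.
For each fixed pair i < j, the values π(i) and π(j) are two distinct elements of {1, …, 216} in uniformly random order; by symmetry P[π(i) > π(j)] = 1/2.
By linearity: E[X] = 23220 · (1/2) = C(216, 2) · (1/2) = 23220/2 = 11610 ≈ 11610.000000.

E[X] = 11610 = 11610.000000.


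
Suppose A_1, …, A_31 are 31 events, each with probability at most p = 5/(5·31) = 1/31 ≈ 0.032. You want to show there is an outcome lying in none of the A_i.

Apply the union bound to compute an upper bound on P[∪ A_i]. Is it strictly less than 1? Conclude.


Union bound: P[∪_{i=1}^{31} A_i] ≤ Σ_i P[A_i] ≤ 31·p = 31·(1/31) = 1.
Numerically: 1 ≈ 1.000.
Is 1 < 1? NO.
Since the bound 1 is ≥ 1, the union bound is uninformative here; it does NOT by itself certify existence.

31·p = 1 ≈ 1.000; existence NOT certified by the union bound.


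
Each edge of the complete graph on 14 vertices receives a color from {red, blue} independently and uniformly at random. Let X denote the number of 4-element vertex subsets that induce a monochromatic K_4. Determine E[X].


Let X = Σ_S X_S over the C(14, 4) = 1001 subsets S of size 4, where X_S = 1 if the K_4 on S is monochromatic.
For a fixed S, the K_4 on S has C(4, 2) = 6 edges. P[all 6 edges red] = (1/2)^6, and likewise for blue, so P[monochromatic] = 2·(1/2)^6 = 2^{1 − 6} = 1/32.
By linearity: E[X] = C(14, 4) · 2^{1 − 6} = 1001 · 1/32 = 1001/32.
Numerically: E[X] ≈ 31.281250.

E[X] = C(14,4)·2^(1−C(4,2)) = 1001/32 ≈ 31.281250.


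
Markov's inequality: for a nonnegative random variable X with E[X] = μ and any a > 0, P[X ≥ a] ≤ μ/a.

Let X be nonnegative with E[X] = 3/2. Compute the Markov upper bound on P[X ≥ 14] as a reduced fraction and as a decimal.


μ = E[X] = 3/2, a = 14.
Markov: P[X ≥ 14] ≤ μ/a = (3/2)/14 = 3/28.
Numerically: ≈ 0.107.
(Since a = 14 > μ = 1.500, the bound 3/28 is < 1 and informative.)

P[X ≥ 14] ≤ 3/28 ≈ 0.107.


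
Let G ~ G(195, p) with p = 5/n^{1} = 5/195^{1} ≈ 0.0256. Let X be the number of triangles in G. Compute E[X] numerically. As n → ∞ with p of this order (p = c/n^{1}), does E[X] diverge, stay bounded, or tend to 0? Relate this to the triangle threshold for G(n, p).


Number of potential triangles: C(195, 3) = 1216865.
Each occurs with probability p³ ≈ (0.0256)³ ≈ 1.68580e-05.
By linearity: E[X] = C(195, 3)·p³ ≈ 1216865 · 1.68580e-05 ≈ 20.514.
Here α = 1, so p = 5/n is exactly at the triangle threshold p ~ 1/n. Asymptotically E[X] → c³/6 = 5³/6 = 125/6 ≈ 20.833, a bounded constant. In this regime the triangle count is asymptotically Poisson(c³/6).

E[X] ≈ 20.514; in regime p = Θ(1/n^{1}) E[X] stays bounded (at the triangle threshold p ~ 1/n).


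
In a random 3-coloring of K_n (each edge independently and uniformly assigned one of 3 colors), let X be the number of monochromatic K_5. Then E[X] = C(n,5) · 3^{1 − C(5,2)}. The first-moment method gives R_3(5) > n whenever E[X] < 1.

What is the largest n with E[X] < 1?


We need C(n, 5) · 3^{1 − 10} < 1, i.e. C(n, 5) < 3^{10 − 1} = 19683.
Check values of n near the boundary:
  n = 14: C(14, 5) = 2002; 2002 < 19683? YES
  n = 15: C(15, 5) = 3003; 3003 < 19683? YES
  n = 16: C(16, 5) = 4368; 4368 < 19683? YES
  n = 17: C(17, 5) = 6188; 6188 < 19683? YES
  n = 18: C(18, 5) = 8568; 8568 < 19683? YES
  n = 19: C(19, 5) = 11628; 11628 < 19683? YES
  n = 20: C(20, 5) = 15504; 15504 < 19683? YES
  n = 21: C(21, 5) = 20349; 20349 < 19683? NO
  n = 22: C(22, 5) = 26334; 26334 < 19683? NO
  n = 23: C(23, 5) = 33649; 33649 < 19683? NO
The largest n with C(n, 5) < 19683 is n = 20 (where E[X] = 5168/6561 ≈ 0.7876848). Hence R_3(5) > 20, i.e. R_3(5) ≥ 21.

Largest n = 20; hence R_3(5) > 20.


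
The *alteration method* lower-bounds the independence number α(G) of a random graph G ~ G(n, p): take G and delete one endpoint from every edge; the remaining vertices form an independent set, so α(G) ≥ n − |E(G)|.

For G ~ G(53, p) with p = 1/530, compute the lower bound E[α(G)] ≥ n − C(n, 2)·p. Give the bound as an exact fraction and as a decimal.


E[|E(G)|] = C(53, 2)·p = 1378 · (1/530) = 13/5.
E[α(G)] ≥ n − E[|E(G)|] = 53 − 13/5 = 252/5.
Numerically: ≈ 50.400.
(This is only a lower bound; the true E[α(G)] may be larger.)

E[α(G)] ≥ 252/5 ≈ 50.400.


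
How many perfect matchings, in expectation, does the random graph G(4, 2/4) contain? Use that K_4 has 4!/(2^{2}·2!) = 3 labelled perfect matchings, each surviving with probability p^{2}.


K_4 has 4!/(2^{2}·2!) = 3 labelled perfect matchings.
For each such perfect matching H, let X_H = 1 if all 2 edges of H are present in G. Then P[X_H = 1] = p^{2} = (1/2)^{2} = 1/4.
By linearity of expectation: E[X] = Σ_H E[X_H] = 3 · p^{2} = 3 · 1/4 = 3/4.
Numerically: E[X] ≈ 0.75.

E[X] = 3 · (1/2)^{2} = 3/4 ≈ 0.75.


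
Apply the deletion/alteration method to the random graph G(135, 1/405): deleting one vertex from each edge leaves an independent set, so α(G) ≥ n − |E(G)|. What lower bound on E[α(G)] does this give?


E[|E(G)|] = C(135, 2)·p = 9045 · (1/405) = 67/3.
E[α(G)] ≥ n − E[|E(G)|] = 135 − 67/3 = 338/3.
Numerically: ≈ 112.6667.
(This is only a lower bound; the true E[α(G)] may be larger.)

E[α(G)] ≥ 338/3 ≈ 112.6667.


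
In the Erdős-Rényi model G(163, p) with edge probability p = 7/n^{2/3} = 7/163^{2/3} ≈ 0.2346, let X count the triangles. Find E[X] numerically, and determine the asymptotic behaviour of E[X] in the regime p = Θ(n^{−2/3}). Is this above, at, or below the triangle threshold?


Number of potential triangles: C(163, 3) = 708561.
Each occurs with probability p³ ≈ (0.2346)³ ≈ 1.290978e-02.
By linearity: E[X] = C(163, 3)·p³ ≈ 708561 · 1.290978e-02 ≈ 9147.3681.
Since α = 2/3 < 1, p = c/n^{2/3} ≫ 1/n is above the triangle threshold p ~ 1/n. Asymptotically E[X] ~ (c³/6)·n^{3(1−α)} = (7³/6)·n^{1} → ∞; triangles are abundant w.h.p.

E[X] ≈ 9147.3681; in regime p = Θ(1/n^{2/3}) E[X] diverges (above the triangle threshold p ~ 1/n).


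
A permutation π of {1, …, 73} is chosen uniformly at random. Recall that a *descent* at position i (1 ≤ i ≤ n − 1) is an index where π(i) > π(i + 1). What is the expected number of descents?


Write X = Σ X_I over i = 1, …, 72, with X_I the indicator of one descent.
There are 72 indicators.
For each fixed i, the pair (π(i), π(i+1)) is a uniformly random ordered pair of distinct values from {1, …, 73}; by symmetry P[π(i) > π(i+1)] = 1/2.
By linearity: E[X] = 72 · (1/2) = (73 − 1) · (1/2) = 36 ≈ 36.00000.

E[X] = 36 = 36.00000.


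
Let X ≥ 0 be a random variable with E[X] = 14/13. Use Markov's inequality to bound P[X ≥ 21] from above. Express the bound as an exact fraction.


μ = E[X] = 14/13, a = 21.
Markov: P[X ≥ 21] ≤ μ/a = (14/13)/21 = 2/39.
Numerically: ≈ 0.051.
(Since a = 21 > μ = 1.077, the bound 2/39 is < 1 and informative.)

P[X ≥ 21] ≤ 2/39 ≈ 0.051.


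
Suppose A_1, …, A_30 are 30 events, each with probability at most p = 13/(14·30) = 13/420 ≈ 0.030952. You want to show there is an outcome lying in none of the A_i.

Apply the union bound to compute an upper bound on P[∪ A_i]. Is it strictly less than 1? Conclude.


Union bound: P[∪_{i=1}^{30} A_i] ≤ Σ_i P[A_i] ≤ 30·p = 30·(13/420) = 13/14.
Numerically: 13/14 ≈ 0.928571.
Is 13/14 < 1? YES.
Since P[∪ A_i] ≤ 13/14 < 1, the complement has P[∩ A_i^c] ≥ 1 − 13/14 = 1/14 > 0, so some outcome avoids every A_i.

30·p = 13/14 ≈ 0.928571; existence CERTIFIED by the union bound.


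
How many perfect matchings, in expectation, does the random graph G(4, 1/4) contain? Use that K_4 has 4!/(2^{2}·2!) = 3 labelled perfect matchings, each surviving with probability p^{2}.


K_4 has 4!/(2^{2}·2!) = 3 labelled perfect matchings.
For each such perfect matching H, let X_H = 1 if all 2 edges of H are present in G. Then P[X_H = 1] = p^{2} = (1/4)^{2} = 1/16.
By linearity of expectation: E[X] = Σ_H E[X_H] = 3 · p^{2} = 3 · 1/16 = 3/16.
Numerically: E[X] ≈ 0.1875.

E[X] = 3 · (1/4)^{2} = 3/16 ≈ 0.1875.


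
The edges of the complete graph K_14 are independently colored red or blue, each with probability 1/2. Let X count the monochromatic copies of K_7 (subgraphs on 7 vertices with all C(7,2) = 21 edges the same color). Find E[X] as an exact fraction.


Let X = Σ_S X_S over the C(14, 7) = 3432 subsets S of size 7, where X_S = 1 if the K_7 on S is monochromatic.
For a fixed S, the K_7 on S has C(7, 2) = 21 edges. P[all 21 edges red] = (1/2)^21, and likewise for blue, so P[monochromatic] = 2·(1/2)^21 = 2^{1 − 21} = 1/1048576.
Summing: E[X] = C(14, 7) · 2^{1 − 21} = 3432 · 1/1048576 = 429/131072.
Numerically: E[X] ≈ 0.00327.

E[X] = C(14,7)·2^(1−C(7,2)) = 429/131072 ≈ 0.00327.


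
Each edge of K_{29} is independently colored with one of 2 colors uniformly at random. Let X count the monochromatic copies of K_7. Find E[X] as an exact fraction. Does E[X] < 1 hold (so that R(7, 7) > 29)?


E[X] = C(29, 7) · 2^{1 − 21} = 1560780 · 2^{−20} = 1560780/1048576.
As a reduced fraction: E[X] = 390195/262144 ≈ 1.48848.
Is E[X] < 1? NO.
Since E[X] ≥ 1, the first-moment bound is inconclusive at n = 29; it does NOT by itself certify R(7, 7) > 29.

E[X] = 390195/262144 ≈ 1.48848; E[X] ≥ 1; first-moment method inconclusive here.


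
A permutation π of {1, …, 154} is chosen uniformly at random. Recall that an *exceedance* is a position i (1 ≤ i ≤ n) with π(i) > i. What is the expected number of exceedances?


Write X = Σ_{i=1}^{154} X_i, where X_i = 1_{π(i) > i}.
For each fixed i, π(i) is uniform over {1, …, 154} (marginal of a uniform permutation), so P[π(i) > i] = (n − i)/n. Summing: Σ_{i=1}^{154} (n − i)/n = (0 + 1 + … + 153)/154 = 154(154 − 1)/(2·154) = (154 − 1)/2.
Hence E[X] = Σ_{i=1}^{154} (154 − i)/154 = 153/2 ≈ 76.5000.

E[X] = 153/2 = 76.5000.


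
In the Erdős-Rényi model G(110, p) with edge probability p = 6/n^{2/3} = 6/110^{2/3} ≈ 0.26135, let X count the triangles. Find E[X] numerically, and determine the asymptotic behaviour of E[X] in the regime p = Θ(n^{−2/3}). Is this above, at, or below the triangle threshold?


Number of potential triangles: C(110, 3) = 215820.
Each occurs with probability p³ ≈ (0.26135)³ ≈ 1.7851240e-02.
By linearity: E[X] = C(110, 3)·p³ ≈ 215820 · 1.7851240e-02 ≈ 3852.65455.
Since α = 2/3 < 1, p = c/n^{2/3} ≫ 1/n is above the triangle threshold p ~ 1/n. Asymptotically E[X] ~ (c³/6)·n^{3(1−α)} = (6³/6)·n^{1} → ∞; triangles are abundant w.h.p.

E[X] ≈ 3852.65455; in regime p = Θ(1/n^{2/3}) E[X] diverges (above the triangle threshold p ~ 1/n).


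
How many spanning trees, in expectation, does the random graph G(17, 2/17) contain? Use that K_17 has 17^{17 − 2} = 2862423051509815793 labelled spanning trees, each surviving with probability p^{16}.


K_17 has 17^{17 − 2} = 2862423051509815793 labelled spanning trees.
For each such spanning tree H, let X_H = 1 if all 16 edges of H are present in G. Then P[X_H = 1] = p^{16} = (2/17)^{16} = 65536/48661191875666868481.
Summing the indicators: E[X] = Σ_H E[X_H] = 2862423051509815793 · p^{16} = 2862423051509815793 · 65536/48661191875666868481 = 65536/17.
Numerically: E[X] ≈ 3855.

E[X] = 2862423051509815793 · (2/17)^{16} = 65536/17 ≈ 3855.


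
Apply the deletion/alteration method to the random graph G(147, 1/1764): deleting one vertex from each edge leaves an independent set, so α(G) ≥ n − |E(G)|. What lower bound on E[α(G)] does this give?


E[|E(G)|] = C(147, 2)·p = 10731 · (1/1764) = 73/12.
E[α(G)] ≥ n − E[|E(G)|] = 147 − 73/12 = 1691/12.
Numerically: ≈ 140.91667.
(This is only a lower bound; the true E[α(G)] may be larger.)

E[α(G)] ≥ 1691/12 ≈ 140.91667.


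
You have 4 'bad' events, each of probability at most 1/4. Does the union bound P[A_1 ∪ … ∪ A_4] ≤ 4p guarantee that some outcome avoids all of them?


Union bound: P[∪_{i=1}^{4} A_i] ≤ Σ_i P[A_i] ≤ 4·p = 4·(1/4) = 1.
Numerically: 1 ≈ 1.0000.
Is 1 < 1? NO.
Since the bound 1 is ≥ 1, the union bound is uninformative here; it does NOT by itself certify existence.

4·p = 1 ≈ 1.0000; existence NOT certified by the union bound.


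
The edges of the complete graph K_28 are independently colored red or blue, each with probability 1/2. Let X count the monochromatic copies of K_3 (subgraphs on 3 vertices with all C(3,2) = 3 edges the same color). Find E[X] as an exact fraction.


Let X = Σ_S X_S over the C(28, 3) = 3276 subsets S of size 3, where X_S = 1 if the K_3 on S is monochromatic.
For a fixed S, the K_3 on S has C(3, 2) = 3 edges. P[all 3 edges red] = (1/2)^3, and likewise for blue, so P[monochromatic] = 2·(1/2)^3 = 2^{1 − 3} = 1/4.
By linearity of expectation: E[X] = C(28, 3) · 2^{1 − 3} = 3276 · 1/4 = 819.
Numerically: E[X] ≈ 819.0000.

E[X] = C(28,3)·2^(1−C(3,2)) = 819 ≈ 819.0000.


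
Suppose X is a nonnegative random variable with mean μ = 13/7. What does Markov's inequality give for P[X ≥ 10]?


μ = E[X] = 13/7, a = 10.
Markov: P[X ≥ 10] ≤ μ/a = (13/7)/10 = 13/70.
Numerically: ≈ 0.185714.
(Since a = 10 > μ = 1.857143, the bound 13/70 is < 1 and informative.)

P[X ≥ 10] ≤ 13/70 ≈ 0.185714.


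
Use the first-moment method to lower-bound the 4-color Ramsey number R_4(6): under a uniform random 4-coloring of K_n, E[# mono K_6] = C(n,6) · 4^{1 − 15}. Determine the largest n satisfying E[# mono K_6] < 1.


We need C(n, 6) · 4^{1 − 15} < 1, i.e. C(n, 6) < 4^{15 − 1} = 268435456.
Check values of n near the boundary:
  n = 72: C(72, 6) = 156238908; 156238908 < 268435456? YES
  n = 73: C(73, 6) = 170230452; 170230452 < 268435456? YES
  n = 74: C(74, 6) = 185250786; 185250786 < 268435456? YES
  n = 75: C(75, 6) = 201359550; 201359550 < 268435456? YES
  n = 76: C(76, 6) = 218618940; 218618940 < 268435456? YES
  n = 77: C(77, 6) = 237093780; 237093780 < 268435456? YES
  n = 78: C(78, 6) = 256851595; 256851595 < 268435456? YES
  n = 79: C(79, 6) = 277962685; 277962685 < 268435456? NO
The largest n with C(n, 6) < 268435456 is n = 78 (where E[X] = 256851595/268435456 ≈ 0.957). Hence R_4(6) > 78, i.e. R_4(6) ≥ 79.

Largest n = 78; hence R_4(6) > 78.


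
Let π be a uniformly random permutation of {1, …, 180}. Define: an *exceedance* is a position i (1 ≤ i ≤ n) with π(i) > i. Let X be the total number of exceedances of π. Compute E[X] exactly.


Write X = Σ_{i=1}^{180} X_i, where X_i = 1_{π(i) > i}.
For each fixed i, π(i) is uniform over {1, …, 180} (marginal of a uniform permutation), so P[π(i) > i] = (n − i)/n. Summing: Σ_{i=1}^{180} (n − i)/n = (0 + 1 + … + 179)/180 = 180(180 − 1)/(2·180) = (180 − 1)/2.
Hence E[X] = Σ_{i=1}^{180} (180 − i)/180 = 179/2 ≈ 89.50000.

E[X] = 179/2 = 89.50000.


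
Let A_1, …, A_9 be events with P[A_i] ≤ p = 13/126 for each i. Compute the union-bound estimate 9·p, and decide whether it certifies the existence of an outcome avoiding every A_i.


Union bound: P[∪_{i=1}^{9} A_i] ≤ Σ_i P[A_i] ≤ 9·p = 9·(13/126) = 13/14.
Numerically: 13/14 ≈ 0.928571.
Is 13/14 < 1? YES.
Since P[∪ A_i] ≤ 13/14 < 1, the complement has P[∩ A_i^c] ≥ 1 − 13/14 = 1/14 > 0, so some outcome avoids every A_i.

9·p = 13/14 ≈ 0.928571; existence CERTIFIED by the union bound.


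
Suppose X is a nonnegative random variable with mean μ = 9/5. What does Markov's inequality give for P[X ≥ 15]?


μ = E[X] = 9/5, a = 15.
Markov: P[X ≥ 15] ≤ μ/a = (9/5)/15 = 3/25.
Numerically: ≈ 0.12000.
(Since a = 15 > μ = 1.80000, the bound 3/25 is < 1 and informative.)

P[X ≥ 15] ≤ 3/25 ≈ 0.12000.


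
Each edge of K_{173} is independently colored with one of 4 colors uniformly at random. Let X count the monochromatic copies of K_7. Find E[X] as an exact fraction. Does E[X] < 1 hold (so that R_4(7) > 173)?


E[X] = C(173, 7) · 4^{1 − 21} = 813769676772 · 4^{−20} = 813769676772/1099511627776.
As a reduced fraction: E[X] = 203442419193/274877906944 ≈ 0.740119.
Is E[X] < 1? YES.
Since E[X] < 1, there exists a 4-coloring of K_{173} with no monochromatic K_7; hence R_4(7) > 173.

E[X] = 203442419193/274877906944 ≈ 0.740119; E[X] < 1, so R_4(7) > 173.


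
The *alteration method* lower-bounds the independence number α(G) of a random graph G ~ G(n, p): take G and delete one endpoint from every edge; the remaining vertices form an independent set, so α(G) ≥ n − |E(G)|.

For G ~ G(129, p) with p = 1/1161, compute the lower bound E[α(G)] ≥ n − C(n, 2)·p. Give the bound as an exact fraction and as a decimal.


E[|E(G)|] = C(129, 2)·p = 8256 · (1/1161) = 64/9.
E[α(G)] ≥ n − E[|E(G)|] = 129 − 64/9 = 1097/9.
Numerically: ≈ 121.888889.
(This is only a lower bound; the true E[α(G)] may be larger.)

E[α(G)] ≥ 1097/9 ≈ 121.888889.


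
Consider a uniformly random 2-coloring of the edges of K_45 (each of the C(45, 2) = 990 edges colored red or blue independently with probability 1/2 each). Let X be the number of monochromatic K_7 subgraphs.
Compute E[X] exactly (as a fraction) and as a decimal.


Let X = Σ_S X_S over the C(45, 7) = 45379620 subsets S of size 7, where X_S = 1 if the K_7 on S is monochromatic.
For a fixed S, the K_7 on S has C(7, 2) = 21 edges. P[all 21 edges red] = (1/2)^21, and likewise for blue, so P[monochromatic] = 2·(1/2)^21 = 2^{1 − 21} = 1/1048576.
By linearity of expectation: E[X] = C(45, 7) · 2^{1 − 21} = 45379620 · 1/1048576 = 11344905/262144.
Numerically: E[X] ≈ 43.277378.

E[X] = C(45,7)·2^(1−C(7,2)) = 11344905/262144 ≈ 43.277378.


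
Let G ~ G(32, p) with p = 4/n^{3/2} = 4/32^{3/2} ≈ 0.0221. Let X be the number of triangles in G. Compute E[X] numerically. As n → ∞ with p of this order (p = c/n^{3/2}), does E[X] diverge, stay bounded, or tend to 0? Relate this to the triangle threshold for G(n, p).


Number of potential triangles: C(32, 3) = 4960.
Each occurs with probability p³ ≈ (0.0221)³ ≈ 1.07896e-05.
By linearity: E[X] = C(32, 3)·p³ ≈ 4960 · 1.07896e-05 ≈ 0.054.
Since α = 3/2 > 1, p = c/n^{3/2} = o(1/n) is below the triangle threshold p ~ 1/n. Asymptotically E[X] ~ (c³/6)·n^{3(1−α)} = (4³/6)·n^{-1.5} → 0, so by Markov's inequality G has no triangles w.h.p.

E[X] ≈ 0.054; in regime p = Θ(1/n^{3/2}) E[X] tends to 0 (below the triangle threshold p ~ 1/n).


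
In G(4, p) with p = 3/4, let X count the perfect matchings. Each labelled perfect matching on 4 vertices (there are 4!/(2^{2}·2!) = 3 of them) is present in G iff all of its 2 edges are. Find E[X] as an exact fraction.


K_4 has 4!/(2^{2}·2!) = 3 labelled perfect matchings.
For each such perfect matching H, let X_H = 1 if all 2 edges of H are present in G. Then P[X_H = 1] = p^{2} = (3/4)^{2} = 9/16.
Summing the indicators: E[X] = Σ_H E[X_H] = 3 · p^{2} = 3 · 9/16 = 27/16.
Numerically: E[X] ≈ 1.688.

E[X] = 3 · (3/4)^{2} = 27/16 ≈ 1.688.


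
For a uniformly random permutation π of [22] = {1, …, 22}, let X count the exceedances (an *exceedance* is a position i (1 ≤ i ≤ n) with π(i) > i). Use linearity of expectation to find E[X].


Write X = Σ_{i=1}^{22} X_i, where X_i = 1_{π(i) > i}.
For each fixed i, π(i) is uniform over {1, …, 22} (marginal of a uniform permutation), so P[π(i) > i] = (n − i)/n. Summing: Σ_{i=1}^{22} (n − i)/n = (0 + 1 + … + 21)/22 = 22(22 − 1)/(2·22) = (22 − 1)/2.
Hence E[X] = Σ_{i=1}^{22} (22 − i)/22 = 21/2 ≈ 10.500.

E[X] = 21/2 = 10.500.


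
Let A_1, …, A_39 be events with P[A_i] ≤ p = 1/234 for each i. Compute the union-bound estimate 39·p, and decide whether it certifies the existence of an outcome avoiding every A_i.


Union bound: P[∪_{i=1}^{39} A_i] ≤ Σ_i P[A_i] ≤ 39·p = 39·(1/234) = 1/6.
Numerically: 1/6 ≈ 0.1666667.
Is 1/6 < 1? YES.
Since P[∪ A_i] ≤ 1/6 < 1, the complement has P[∩ A_i^c] ≥ 1 − 1/6 = 5/6 > 0, so some outcome avoids every A_i.

39·p = 1/6 ≈ 0.1666667; existence CERTIFIED by the union bound.


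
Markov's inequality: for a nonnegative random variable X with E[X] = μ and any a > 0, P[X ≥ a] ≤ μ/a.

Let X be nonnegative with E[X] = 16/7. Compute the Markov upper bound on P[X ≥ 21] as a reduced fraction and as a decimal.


μ = E[X] = 16/7, a = 21.
Markov: P[X ≥ 21] ≤ μ/a = (16/7)/21 = 16/147.
Numerically: ≈ 0.109.
(Since a = 21 > μ = 2.286, the bound 16/147 is < 1 and informative.)

P[X ≥ 21] ≤ 16/147 ≈ 0.109.


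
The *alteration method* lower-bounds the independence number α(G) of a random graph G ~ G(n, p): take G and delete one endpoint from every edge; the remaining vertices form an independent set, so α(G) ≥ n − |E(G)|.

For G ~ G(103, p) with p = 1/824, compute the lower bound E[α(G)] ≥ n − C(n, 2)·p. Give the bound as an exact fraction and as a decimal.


E[|E(G)|] = C(103, 2)·p = 5253 · (1/824) = 51/8.
E[α(G)] ≥ n − E[|E(G)|] = 103 − 51/8 = 773/8.
Numerically: ≈ 96.625000.
(This is only a lower bound; the true E[α(G)] may be larger.)

E[α(G)] ≥ 773/8 ≈ 96.625000.


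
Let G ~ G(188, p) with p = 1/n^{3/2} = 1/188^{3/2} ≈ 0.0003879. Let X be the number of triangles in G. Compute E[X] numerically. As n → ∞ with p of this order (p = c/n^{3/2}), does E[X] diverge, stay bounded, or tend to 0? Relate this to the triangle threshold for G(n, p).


Number of potential triangles: C(188, 3) = 1089836.
Each occurs with probability p³ ≈ (0.0003879)³ ≈ 5.838344e-11.
By linearity: E[X] = C(188, 3)·p³ ≈ 1089836 · 5.838344e-11 ≈ 0.0001.
Since α = 3/2 > 1, p = c/n^{3/2} = o(1/n) is below the triangle threshold p ~ 1/n. Asymptotically E[X] ~ (c³/6)·n^{3(1−α)} = (1³/6)·n^{-1.5} → 0, so by Markov's inequality G has no triangles w.h.p.

E[X] ≈ 0.0001; in regime p = Θ(1/n^{3/2}) E[X] tends to 0 (below the triangle threshold p ~ 1/n).


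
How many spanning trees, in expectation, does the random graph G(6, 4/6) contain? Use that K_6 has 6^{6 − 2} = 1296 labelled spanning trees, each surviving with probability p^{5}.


K_6 has 6^{6 − 2} = 1296 labelled spanning trees.
For each such spanning tree H, let X_H = 1 if all 5 edges of H are present in G. Then P[X_H = 1] = p^{5} = (2/3)^{5} = 32/243.
By linearity of expectation: E[X] = Σ_H E[X_H] = 1296 · p^{5} = 1296 · 32/243 = 512/3.
Numerically: E[X] ≈ 170.7.

E[X] = 1296 · (2/3)^{5} = 512/3 ≈ 170.7.


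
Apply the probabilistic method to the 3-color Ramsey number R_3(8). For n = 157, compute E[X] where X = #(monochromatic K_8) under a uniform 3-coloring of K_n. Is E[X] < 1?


E[X] = C(157, 8) · 3^{1 − 28} = 7637643295425 · 3^{−27} = 7637643295425/7625597484987.
As a reduced fraction: E[X] = 848627032825/847288609443 ≈ 1.0015797.
Is E[X] < 1? NO.
Since E[X] ≥ 1, the first-moment bound is inconclusive at n = 157; it does NOT by itself certify R_3(8) > 157.

E[X] = 848627032825/847288609443 ≈ 1.0015797; E[X] ≥ 1; first-moment method inconclusive here.


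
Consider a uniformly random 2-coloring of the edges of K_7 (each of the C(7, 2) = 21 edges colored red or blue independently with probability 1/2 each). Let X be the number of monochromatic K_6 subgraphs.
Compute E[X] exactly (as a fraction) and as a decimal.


Let X = Σ_S X_S over the C(7, 6) = 7 subsets S of size 6, where X_S = 1 if the K_6 on S is monochromatic.
For a fixed S, the K_6 on S has C(6, 2) = 15 edges. P[all 15 edges red] = (1/2)^15, and likewise for blue, so P[monochromatic] = 2·(1/2)^15 = 2^{1 − 15} = 1/16384.
Summing: E[X] = C(7, 6) · 2^{1 − 15} = 7 · 1/16384 = 7/16384.
Numerically: E[X] ≈ 0.000.

E[X] = C(7,6)·2^(1−C(6,2)) = 7/16384 ≈ 0.000.


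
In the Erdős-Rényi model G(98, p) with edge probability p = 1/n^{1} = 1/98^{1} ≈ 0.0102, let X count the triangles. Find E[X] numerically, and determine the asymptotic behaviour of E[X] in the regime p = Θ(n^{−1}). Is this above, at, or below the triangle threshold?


Number of potential triangles: C(98, 3) = 152096.
Each occurs with probability p³ ≈ (0.0102)³ ≈ 1.062482e-06.
By linearity: E[X] = C(98, 3)·p³ ≈ 152096 · 1.062482e-06 ≈ 0.1616.
Here α = 1, so p = 1/n is exactly at the triangle threshold p ~ 1/n. Asymptotically E[X] → c³/6 = 1³/6 = 1/6 ≈ 0.1667, a bounded constant. In this regime the triangle count is asymptotically Poisson(c³/6).

E[X] ≈ 0.1616; in regime p = Θ(1/n^{1}) E[X] stays bounded (at the triangle threshold p ~ 1/n).


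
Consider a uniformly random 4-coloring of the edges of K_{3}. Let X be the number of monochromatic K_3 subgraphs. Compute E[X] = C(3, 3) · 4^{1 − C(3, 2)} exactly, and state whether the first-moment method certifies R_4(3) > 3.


E[X] = C(3, 3) · 4^{1 − 3} = 1 · 4^{−2} = 1/16.
As a reduced fraction: E[X] = 1/16 ≈ 0.062.
Is E[X] < 1? YES.
Since E[X] < 1, there exists a 4-coloring of K_{3} with no monochromatic K_3; hence R_4(3) > 3.

E[X] = 1/16 ≈ 0.062; E[X] < 1, so R_4(3) > 3.


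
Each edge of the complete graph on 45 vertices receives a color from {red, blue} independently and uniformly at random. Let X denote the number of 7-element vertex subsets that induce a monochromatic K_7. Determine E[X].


Let X = Σ_S X_S over the C(45, 7) = 45379620 subsets S of size 7, where X_S = 1 if the K_7 on S is monochromatic.
For a fixed S, the K_7 on S has C(7, 2) = 21 edges. P[all 21 edges red] = (1/2)^21, and likewise for blue, so P[monochromatic] = 2·(1/2)^21 = 2^{1 − 21} = 1/1048576.
By linearity: E[X] = C(45, 7) · 2^{1 − 21} = 45379620 · 1/1048576 = 11344905/262144.
Numerically: E[X] ≈ 43.277.

E[X] = C(45,7)·2^(1−C(7,2)) = 11344905/262144 ≈ 43.277.


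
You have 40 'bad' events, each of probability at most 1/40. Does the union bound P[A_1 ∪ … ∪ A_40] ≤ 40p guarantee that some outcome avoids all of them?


Union bound: P[∪_{i=1}^{40} A_i] ≤ Σ_i P[A_i] ≤ 40·p = 40·(1/40) = 1.
Numerically: 1 ≈ 1.00000.
Is 1 < 1? NO.
Since the bound 1 is ≥ 1, the union bound is uninformative here; it does NOT by itself certify existence.

40·p = 1 ≈ 1.00000; existence NOT certified by the union bound.


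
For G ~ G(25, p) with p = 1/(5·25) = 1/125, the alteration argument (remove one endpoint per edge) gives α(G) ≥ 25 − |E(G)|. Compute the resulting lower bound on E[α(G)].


E[|E(G)|] = C(25, 2)·p = 300 · (1/125) = 12/5.
E[α(G)] ≥ n − E[|E(G)|] = 25 − 12/5 = 113/5.
Numerically: ≈ 22.60000.
(This is only a lower bound; the true E[α(G)] may be larger.)

E[α(G)] ≥ 113/5 ≈ 22.60000.


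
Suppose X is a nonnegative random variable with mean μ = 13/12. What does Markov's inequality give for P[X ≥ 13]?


μ = E[X] = 13/12, a = 13.
Markov: P[X ≥ 13] ≤ μ/a = (13/12)/13 = 1/12.
Numerically: ≈ 0.08333.
(Since a = 13 > μ = 1.08333, the bound 1/12 is < 1 and informative.)

P[X ≥ 13] ≤ 1/12 ≈ 0.08333.


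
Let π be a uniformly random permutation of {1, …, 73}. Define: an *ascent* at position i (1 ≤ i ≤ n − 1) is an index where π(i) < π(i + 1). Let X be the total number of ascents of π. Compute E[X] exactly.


Write X = Σ X_I over i = 1, …, 72, with X_I the indicator of one ascent.
There are 72 indicators.
For each fixed i, the pair (π(i), π(i+1)) is a uniformly random ordered pair of distinct values from {1, …, 73}; by symmetry P[π(i) < π(i+1)] = 1/2.
By linearity: E[X] = 72 · (1/2) = (73 − 1) · (1/2) = 36 ≈ 36.000000.

E[X] = 36 = 36.000000.


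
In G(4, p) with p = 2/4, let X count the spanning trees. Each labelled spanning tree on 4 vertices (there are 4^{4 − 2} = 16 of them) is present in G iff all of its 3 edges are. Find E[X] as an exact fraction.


K_4 has 4^{4 − 2} = 16 labelled spanning trees.
For each such spanning tree H, let X_H = 1 if all 3 edges of H are present in G. Then P[X_H = 1] = p^{3} = (1/2)^{3} = 1/8.
By linearity: E[X] = Σ_H E[X_H] = 16 · p^{3} = 16 · 1/8 = 2.
Numerically: E[X] ≈ 2.

E[X] = 16 · (1/2)^{3} = 2 ≈ 2.


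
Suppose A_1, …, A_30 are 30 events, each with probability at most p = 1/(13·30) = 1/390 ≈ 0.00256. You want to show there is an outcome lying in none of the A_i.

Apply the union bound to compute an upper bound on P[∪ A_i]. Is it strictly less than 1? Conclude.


Union bound: P[∪_{i=1}^{30} A_i] ≤ Σ_i P[A_i] ≤ 30·p = 30·(1/390) = 1/13.
Numerically: 1/13 ≈ 0.07692.
Is 1/13 < 1? YES.
Since P[∪ A_i] ≤ 1/13 < 1, the complement has P[∩ A_i^c] ≥ 1 − 1/13 = 12/13 > 0, so some outcome avoids every A_i.

30·p = 1/13 ≈ 0.07692; existence CERTIFIED by the union bound.


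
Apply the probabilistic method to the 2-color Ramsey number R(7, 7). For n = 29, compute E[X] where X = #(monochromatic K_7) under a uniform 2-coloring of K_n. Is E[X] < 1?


E[X] = C(29, 7) · 2^{1 − 21} = 1560780 · 2^{−20} = 1560780/1048576.
As a reduced fraction: E[X] = 390195/262144 ≈ 1.488.
Is E[X] < 1? NO.
Since E[X] ≥ 1, the first-moment bound is inconclusive at n = 29; it does NOT by itself certify R(7, 7) > 29.

E[X] = 390195/262144 ≈ 1.488; E[X] ≥ 1; first-moment method inconclusive here.
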